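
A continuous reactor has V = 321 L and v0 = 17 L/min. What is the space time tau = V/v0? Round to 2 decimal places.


tau = V / v0
tau = 321 / 17
tau = 18.88 min


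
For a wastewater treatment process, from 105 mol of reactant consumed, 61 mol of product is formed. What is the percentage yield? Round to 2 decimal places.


Yield = (moles product / moles consumed) * 100%
Yield = (61 / 105) * 100
Yield = 0.581 * 100
Yield = 58.10%


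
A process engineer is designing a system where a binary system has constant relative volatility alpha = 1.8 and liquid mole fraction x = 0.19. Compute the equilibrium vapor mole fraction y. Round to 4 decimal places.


y = alpha*x / (1 + (alpha-1)*x)
y = 1.8*0.19 / (1 + (1.8-1)*0.19)
y = 0.342 / (1 + 0.152)
y = 0.342 / 1.152
y = 0.2969


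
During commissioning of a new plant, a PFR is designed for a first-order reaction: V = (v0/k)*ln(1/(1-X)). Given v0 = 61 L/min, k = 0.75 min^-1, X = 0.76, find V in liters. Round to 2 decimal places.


V = (v0/k) * ln(1/(1-X))
V = (61/0.75) * ln(1/(1-0.76))
V = 81.333333 * ln(4.166667)
V = 81.333333 * 1.427116
V = 116.07 L


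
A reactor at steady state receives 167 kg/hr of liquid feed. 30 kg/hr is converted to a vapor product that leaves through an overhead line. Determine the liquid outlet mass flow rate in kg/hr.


Steady-state mass balance on the main outlet: F_out = F_in - F_removed
F_out = 167 - 30
F_out = 137 kg/hr


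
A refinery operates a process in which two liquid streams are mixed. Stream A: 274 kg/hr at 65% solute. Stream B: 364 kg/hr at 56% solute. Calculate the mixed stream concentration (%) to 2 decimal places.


Mass balance on solute: F1*x1 + F2*x2 = F3*x3
F3 = F1 + F2 = 274 + 364 = 638 kg/hr
x3 = (F1*x1 + F2*x2)/F3
x3 = (274*0.65 + 364*0.56) / 638
x3 = 59.87%


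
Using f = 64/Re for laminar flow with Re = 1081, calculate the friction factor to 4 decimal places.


f = 64 / Re
f = 64 / 1081
f = 0.0592


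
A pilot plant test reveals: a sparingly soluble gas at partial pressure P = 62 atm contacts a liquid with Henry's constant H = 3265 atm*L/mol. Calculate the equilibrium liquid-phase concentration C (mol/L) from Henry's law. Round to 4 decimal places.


C = P / H
C = 62 / 3265
C = 0.0190 mol/L


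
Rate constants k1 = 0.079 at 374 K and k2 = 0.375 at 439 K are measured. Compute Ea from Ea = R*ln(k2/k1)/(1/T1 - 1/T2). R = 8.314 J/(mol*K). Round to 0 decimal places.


Ea = R * ln(k2/k1) / (1/T1 - 1/T2)
ln(k2/k1) = ln(0.375/0.079) = 1.5574782
1/T1 - 1/T2 = 1/374 - 1/439 = 0.000395892463
Ea = 8.314 * 1.5574782 / 0.000395892463
Ea = 32708 J/mol


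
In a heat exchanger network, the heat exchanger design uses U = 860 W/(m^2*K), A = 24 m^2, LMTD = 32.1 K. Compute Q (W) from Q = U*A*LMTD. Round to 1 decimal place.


Q = U * A * LMTD
Q = 860 * 24 * 32.1
Q = 662544.0 W


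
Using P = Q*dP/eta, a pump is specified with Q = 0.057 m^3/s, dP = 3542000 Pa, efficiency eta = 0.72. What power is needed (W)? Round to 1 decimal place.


P = Q * dP / eta
P = 0.057 * 3542000 / 0.72
P = 201894.0 / 0.72
P = 280408.3 W


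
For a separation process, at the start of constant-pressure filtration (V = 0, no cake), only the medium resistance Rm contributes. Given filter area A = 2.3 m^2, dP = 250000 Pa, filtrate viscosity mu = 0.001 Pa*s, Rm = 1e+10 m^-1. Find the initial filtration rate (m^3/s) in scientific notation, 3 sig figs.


rate = A * dP / (mu * Rm)
rate = 2.3 * 250000 / (0.001 * 1e+10)
rate = 575000.0 / 1.000e+07
rate = 5.75e-02 m^3/s


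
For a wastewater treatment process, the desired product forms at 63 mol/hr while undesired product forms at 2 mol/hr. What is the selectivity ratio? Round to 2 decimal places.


S = desired product rate / undesired product rate
S = 63 / 2
S = 31.50


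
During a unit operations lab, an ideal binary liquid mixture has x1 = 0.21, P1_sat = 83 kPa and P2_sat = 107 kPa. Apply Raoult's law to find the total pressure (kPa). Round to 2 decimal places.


P = x1*P1_sat + x2*P2_sat
x2 = 1 - x1 = 1 - 0.21 = 0.79
P = 0.21*83 + 0.79*107
P = 17.43 + 84.53
P = 101.96 kPa


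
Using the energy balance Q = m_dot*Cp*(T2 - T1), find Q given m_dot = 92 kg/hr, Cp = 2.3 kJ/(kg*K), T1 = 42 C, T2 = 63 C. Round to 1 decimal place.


Q = m_dot * Cp * (T2 - T1)
Q = 92 * 2.3 * (63 - 42)
Q = 92 * 2.3 * 21
Q = 4443.6 kJ/hr


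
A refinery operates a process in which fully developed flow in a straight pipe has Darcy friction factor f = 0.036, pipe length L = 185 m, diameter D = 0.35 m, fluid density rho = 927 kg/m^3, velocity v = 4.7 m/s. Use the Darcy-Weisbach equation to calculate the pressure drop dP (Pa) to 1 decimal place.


dP = f * (L/D) * (rho*v^2/2)
dP = 0.036 * (185/0.35) * (927*4.7^2/2)
L/D = 528.57142857
rho*v^2/2 = 927*22.09/2 = 10238.715
dP = 0.036 * 528.57142857 * 10238.715
dP = 194828.1 Pa


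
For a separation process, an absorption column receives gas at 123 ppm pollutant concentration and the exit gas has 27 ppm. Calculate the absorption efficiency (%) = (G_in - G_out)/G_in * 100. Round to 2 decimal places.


Efficiency = (G_in - G_out) / G_in * 100%
Efficiency = (123 - 27) / 123 * 100
Efficiency = 96 / 123 * 100
Efficiency = 78.05%


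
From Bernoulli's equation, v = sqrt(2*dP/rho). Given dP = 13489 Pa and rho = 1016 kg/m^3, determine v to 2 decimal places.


v = sqrt(2*dP/rho)
v = sqrt(2*13489/1016)
v = sqrt(26.55315)
v = 5.15 m/s


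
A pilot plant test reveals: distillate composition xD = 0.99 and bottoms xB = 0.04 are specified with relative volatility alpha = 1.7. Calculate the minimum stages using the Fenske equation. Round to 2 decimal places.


N_min = ln((xD*(1-xB))/(xB*(1-xD))) / ln(alpha)
Numerator inside ln: 0.9504 / 0.0004 = 2376.0
ln(2376.0) = 7.773174
ln(alpha) = ln(1.7) = 0.530628
N_min = 7.773174 / 0.530628 = 14.65


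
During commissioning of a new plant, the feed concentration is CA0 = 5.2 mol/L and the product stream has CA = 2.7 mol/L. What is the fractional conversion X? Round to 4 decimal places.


X = (CA0 - CA) / CA0
X = (5.2 - 2.7) / 5.2
X = 2.5 / 5.2
X = 0.4808


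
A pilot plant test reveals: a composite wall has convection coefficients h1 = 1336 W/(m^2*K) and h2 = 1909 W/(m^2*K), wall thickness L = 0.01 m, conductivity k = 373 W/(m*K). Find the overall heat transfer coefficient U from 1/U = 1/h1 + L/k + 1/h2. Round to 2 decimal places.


1/U = 1/h1 + L/k + 1/h2
1/U = 1/1336 + 0.01/373 + 1/1909
1/U = 0.000748503 + 2.68097e-05 + 0.0005238345
1/U = 0.0012991472
U = 769.74 W/(m^2*K)


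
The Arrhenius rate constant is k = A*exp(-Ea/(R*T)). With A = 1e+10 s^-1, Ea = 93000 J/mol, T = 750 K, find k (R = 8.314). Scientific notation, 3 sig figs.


k = A * exp(-Ea/(R*T))
k = 1e+10 * exp(-93000 / (8.314 * 750))
k = 1e+10 * exp(-14.914602)
k = 3.33e+03


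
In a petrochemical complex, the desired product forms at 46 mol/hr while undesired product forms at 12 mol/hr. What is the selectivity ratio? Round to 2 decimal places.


S = desired product rate / undesired product rate
S = 46 / 12
S = 3.83


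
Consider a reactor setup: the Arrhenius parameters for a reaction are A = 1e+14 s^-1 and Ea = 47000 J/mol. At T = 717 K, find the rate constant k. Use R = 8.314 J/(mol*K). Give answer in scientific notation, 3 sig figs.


k = A * exp(-Ea/(R*T))
k = 1e+14 * exp(-47000 / (8.314 * 717))
k = 1e+14 * exp(-7.884401)
k = 3.77e+10


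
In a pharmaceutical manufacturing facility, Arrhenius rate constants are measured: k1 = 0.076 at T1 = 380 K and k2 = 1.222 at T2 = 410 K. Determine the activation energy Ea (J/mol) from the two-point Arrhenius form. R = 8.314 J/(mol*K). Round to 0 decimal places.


Ea = R * ln(k2/k1) / (1/T1 - 1/T2)
ln(k2/k1) = ln(1.222/0.076) = 2.7775108
1/T1 - 1/T2 = 1/380 - 1/410 = 0.000192554557
Ea = 8.314 * 2.7775108 / 0.000192554557
Ea = 119926 J/mol


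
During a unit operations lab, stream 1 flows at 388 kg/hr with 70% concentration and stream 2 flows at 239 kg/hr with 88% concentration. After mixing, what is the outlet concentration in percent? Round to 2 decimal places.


Mass balance on solute: F1*x1 + F2*x2 = F3*x3
F3 = F1 + F2 = 388 + 239 = 627 kg/hr
x3 = (F1*x1 + F2*x2)/F3
x3 = (388*0.7 + 239*0.88) / 627
x3 = 76.86%


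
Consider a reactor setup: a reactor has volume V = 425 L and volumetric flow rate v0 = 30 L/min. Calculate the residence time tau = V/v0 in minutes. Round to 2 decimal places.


tau = V / v0
tau = 425 / 30
tau = 14.17 min


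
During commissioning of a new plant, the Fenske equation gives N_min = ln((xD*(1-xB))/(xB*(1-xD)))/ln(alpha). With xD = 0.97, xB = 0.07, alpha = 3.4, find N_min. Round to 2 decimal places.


N_min = ln((xD*(1-xB))/(xB*(1-xD))) / ln(alpha)
Numerator inside ln: 0.9021 / 0.0021 = 429.571429
ln(429.571429) = 6.062788
ln(alpha) = ln(3.4) = 1.223775
N_min = 6.062788 / 1.223775 = 4.95


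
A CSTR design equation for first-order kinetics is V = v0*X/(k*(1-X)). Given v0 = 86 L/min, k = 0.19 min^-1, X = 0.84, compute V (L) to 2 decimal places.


V = v0 * X / (k * (1 - X))
V = 86 * 0.84 / (0.19 * (1 - 0.84))
V = 72.24 / (0.19 * 0.16)
V = 72.24 / 0.0304
V = 2376.32 L


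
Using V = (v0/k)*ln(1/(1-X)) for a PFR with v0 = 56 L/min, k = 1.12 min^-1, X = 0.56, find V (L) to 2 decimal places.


V = (v0/k) * ln(1/(1-X))
V = (56/1.12) * ln(1/(1-0.56))
V = 50.0 * ln(2.272727)
V = 50.0 * 0.82098
V = 41.05 L


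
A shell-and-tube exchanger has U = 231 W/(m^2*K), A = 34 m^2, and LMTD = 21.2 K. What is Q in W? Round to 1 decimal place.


Q = U * A * LMTD
Q = 231 * 34 * 21.2
Q = 166504.8 W


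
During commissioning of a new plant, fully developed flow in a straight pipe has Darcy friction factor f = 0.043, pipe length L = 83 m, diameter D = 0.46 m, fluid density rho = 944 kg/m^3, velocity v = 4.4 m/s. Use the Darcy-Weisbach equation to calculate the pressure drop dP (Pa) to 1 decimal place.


dP = f * (L/D) * (rho*v^2/2)
dP = 0.043 * (83/0.46) * (944*4.4^2/2)
L/D = 180.43478261
rho*v^2/2 = 944*19.36/2 = 9137.92
dP = 0.043 * 180.43478261 * 9137.92
dP = 70898.3 Pa


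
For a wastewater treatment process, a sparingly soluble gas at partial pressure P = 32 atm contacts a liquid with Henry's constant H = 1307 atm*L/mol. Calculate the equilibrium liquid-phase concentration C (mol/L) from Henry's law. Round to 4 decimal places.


C = P / H
C = 32 / 1307
C = 0.0245 mol/L


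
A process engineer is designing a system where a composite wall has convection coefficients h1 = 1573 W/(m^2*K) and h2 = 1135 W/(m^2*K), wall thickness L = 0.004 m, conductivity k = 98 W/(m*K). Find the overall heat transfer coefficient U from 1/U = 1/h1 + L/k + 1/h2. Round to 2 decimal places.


1/U = 1/h1 + L/k + 1/h2
1/U = 1/1573 + 0.004/98 + 1/1135
1/U = 0.0006357279 + 4.08163e-05 + 0.0008810573
1/U = 0.0015576015
U = 642.01 W/(m^2*K)


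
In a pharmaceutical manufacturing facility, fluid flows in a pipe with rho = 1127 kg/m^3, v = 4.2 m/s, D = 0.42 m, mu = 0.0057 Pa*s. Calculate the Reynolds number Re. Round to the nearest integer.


Re = rho * v * D / mu
Re = 1127 * 4.2 * 0.42 / 0.0057
Re = 1988.028 / 0.0057
Re = 348777


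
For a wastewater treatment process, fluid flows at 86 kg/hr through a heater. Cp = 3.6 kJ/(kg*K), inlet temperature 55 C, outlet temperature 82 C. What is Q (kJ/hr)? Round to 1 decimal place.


Q = m_dot * Cp * (T2 - T1)
Q = 86 * 3.6 * (82 - 55)
Q = 86 * 3.6 * 27
Q = 8359.2 kJ/hr


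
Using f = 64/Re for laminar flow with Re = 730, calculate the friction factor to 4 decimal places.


f = 64 / Re
f = 64 / 730
f = 0.0877


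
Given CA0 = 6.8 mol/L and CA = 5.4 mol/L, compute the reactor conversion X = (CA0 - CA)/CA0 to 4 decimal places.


X = (CA0 - CA) / CA0
X = (6.8 - 5.4) / 6.8
X = 1.4 / 6.8
X = 0.2059


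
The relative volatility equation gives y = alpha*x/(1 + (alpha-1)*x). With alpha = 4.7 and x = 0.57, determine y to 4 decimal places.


y = alpha*x / (1 + (alpha-1)*x)
y = 4.7*0.57 / (1 + (4.7-1)*0.57)
y = 2.679 / (1 + 2.109)
y = 2.679 / 3.109
y = 0.8617


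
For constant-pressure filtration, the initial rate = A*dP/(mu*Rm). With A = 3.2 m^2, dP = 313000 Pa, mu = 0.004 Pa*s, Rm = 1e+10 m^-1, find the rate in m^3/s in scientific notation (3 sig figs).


rate = A * dP / (mu * Rm)
rate = 3.2 * 313000 / (0.004 * 1e+10)
rate = 1001600.0 / 4.000e+07
rate = 2.50e-02 m^3/s


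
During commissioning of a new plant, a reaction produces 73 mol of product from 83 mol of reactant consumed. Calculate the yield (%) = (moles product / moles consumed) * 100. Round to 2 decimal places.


Yield = (moles product / moles consumed) * 100%
Yield = (73 / 83) * 100
Yield = 0.8795 * 100
Yield = 87.95%


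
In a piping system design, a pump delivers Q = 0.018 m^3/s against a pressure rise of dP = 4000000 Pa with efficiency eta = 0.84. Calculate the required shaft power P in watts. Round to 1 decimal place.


P = Q * dP / eta
P = 0.018 * 4000000 / 0.84
P = 72000.0 / 0.84
P = 85714.3 W


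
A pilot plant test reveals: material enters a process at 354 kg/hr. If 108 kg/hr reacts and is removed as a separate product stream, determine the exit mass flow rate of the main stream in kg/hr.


Steady-state mass balance on the main outlet: F_out = F_in - F_removed
F_out = 354 - 108
F_out = 246 kg/hr


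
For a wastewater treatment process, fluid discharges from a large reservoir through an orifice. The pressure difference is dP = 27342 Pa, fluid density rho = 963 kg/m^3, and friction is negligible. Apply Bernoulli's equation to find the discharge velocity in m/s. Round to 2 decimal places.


v = sqrt(2*dP/rho)
v = sqrt(2*27342/963)
v = sqrt(56.785047)
v = 7.54 m/s


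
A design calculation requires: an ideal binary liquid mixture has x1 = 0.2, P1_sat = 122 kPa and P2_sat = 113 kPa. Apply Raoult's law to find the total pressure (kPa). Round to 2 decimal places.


P = x1*P1_sat + x2*P2_sat
x2 = 1 - x1 = 1 - 0.2 = 0.8
P = 0.2*122 + 0.8*113
P = 24.4 + 90.4
P = 114.80 kPa


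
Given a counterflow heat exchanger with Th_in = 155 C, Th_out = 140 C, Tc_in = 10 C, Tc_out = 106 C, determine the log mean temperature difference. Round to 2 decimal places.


dT1 = Th_in - Tc_out = 155 - 106 = 49
dT2 = Th_out - Tc_in = 140 - 10 = 130
LMTD = (dT1 - dT2) / ln(dT1/dT2)
LMTD = (49 - 130) / ln(49/130)
LMTD = 83.02 K


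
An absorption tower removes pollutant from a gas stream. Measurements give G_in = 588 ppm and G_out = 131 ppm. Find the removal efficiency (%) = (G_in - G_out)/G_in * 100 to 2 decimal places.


Efficiency = (G_in - G_out) / G_in * 100%
Efficiency = (588 - 131) / 588 * 100
Efficiency = 457 / 588 * 100
Efficiency = 77.72%


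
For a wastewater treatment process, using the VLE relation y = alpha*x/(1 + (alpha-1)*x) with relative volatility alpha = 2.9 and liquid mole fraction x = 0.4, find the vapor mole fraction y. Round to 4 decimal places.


y = alpha*x / (1 + (alpha-1)*x)
y = 2.9*0.4 / (1 + (2.9-1)*0.4)
y = 1.16 / (1 + 0.76)
y = 1.16 / 1.76
y = 0.6591


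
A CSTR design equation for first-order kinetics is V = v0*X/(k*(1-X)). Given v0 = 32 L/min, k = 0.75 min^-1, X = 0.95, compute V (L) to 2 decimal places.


V = v0 * X / (k * (1 - X))
V = 32 * 0.95 / (0.75 * (1 - 0.95))
V = 30.4 / (0.75 * 0.05)
V = 30.4 / 0.0375
V = 810.67 L


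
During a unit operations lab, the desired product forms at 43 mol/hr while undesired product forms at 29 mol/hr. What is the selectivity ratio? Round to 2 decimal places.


S = desired product rate / undesired product rate
S = 43 / 29
S = 1.48


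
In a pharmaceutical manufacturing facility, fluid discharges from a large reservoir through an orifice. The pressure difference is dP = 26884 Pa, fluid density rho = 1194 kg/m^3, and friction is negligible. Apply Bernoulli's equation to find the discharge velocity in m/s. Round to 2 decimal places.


v = sqrt(2*dP/rho)
v = sqrt(2*26884/1194)
v = sqrt(45.031826)
v = 6.71 m/s


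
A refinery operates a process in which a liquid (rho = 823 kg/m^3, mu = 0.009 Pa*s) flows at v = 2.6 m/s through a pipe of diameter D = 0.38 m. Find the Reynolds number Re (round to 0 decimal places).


Re = rho * v * D / mu
Re = 823 * 2.6 * 0.38 / 0.009
Re = 813.124 / 0.009
Re = 90347


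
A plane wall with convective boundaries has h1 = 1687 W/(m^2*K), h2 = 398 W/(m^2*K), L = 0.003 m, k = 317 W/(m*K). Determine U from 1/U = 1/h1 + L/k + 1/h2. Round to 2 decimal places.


1/U = 1/h1 + L/k + 1/h2
1/U = 1/1687 + 0.003/317 + 1/398
1/U = 0.0005927682 + 9.4637e-06 + 0.0025125628
1/U = 0.0031147947
U = 321.05 W/(m^2*K)


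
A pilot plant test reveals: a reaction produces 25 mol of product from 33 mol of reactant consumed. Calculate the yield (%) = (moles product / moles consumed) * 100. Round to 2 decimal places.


Yield = (moles product / moles consumed) * 100%
Yield = (25 / 33) * 100
Yield = 0.7576 * 100
Yield = 75.76%


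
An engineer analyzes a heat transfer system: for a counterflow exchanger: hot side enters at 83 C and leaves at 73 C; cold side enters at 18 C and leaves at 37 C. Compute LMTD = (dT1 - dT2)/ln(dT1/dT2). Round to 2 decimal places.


dT1 = Th_in - Tc_out = 83 - 37 = 46
dT2 = Th_out - Tc_in = 73 - 18 = 55
LMTD = (dT1 - dT2) / ln(dT1/dT2)
LMTD = (46 - 55) / ln(46/55)
LMTD = 50.37 K


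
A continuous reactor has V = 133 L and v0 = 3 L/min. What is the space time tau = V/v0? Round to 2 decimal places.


tau = V / v0
tau = 133 / 3
tau = 44.33 min


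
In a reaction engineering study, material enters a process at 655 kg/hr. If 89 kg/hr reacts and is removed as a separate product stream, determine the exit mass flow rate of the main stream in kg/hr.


Steady-state mass balance on the main outlet: F_out = F_in - F_removed
F_out = 655 - 89
F_out = 566 kg/hr


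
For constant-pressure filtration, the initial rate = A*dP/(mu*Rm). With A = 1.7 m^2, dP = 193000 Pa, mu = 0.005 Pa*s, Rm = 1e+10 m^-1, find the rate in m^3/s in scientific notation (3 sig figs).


rate = A * dP / (mu * Rm)
rate = 1.7 * 193000 / (0.005 * 1e+10)
rate = 328100.0 / 5.000e+07
rate = 6.56e-03 m^3/s


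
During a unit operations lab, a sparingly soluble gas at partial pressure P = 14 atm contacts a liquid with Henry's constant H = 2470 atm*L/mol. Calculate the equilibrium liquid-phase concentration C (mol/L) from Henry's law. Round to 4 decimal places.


C = P / H
C = 14 / 2470
C = 0.0057 mol/L


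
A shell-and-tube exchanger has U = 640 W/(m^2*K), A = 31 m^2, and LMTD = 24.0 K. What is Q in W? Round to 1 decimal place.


Q = U * A * LMTD
Q = 640 * 31 * 24.0
Q = 476160.0 W


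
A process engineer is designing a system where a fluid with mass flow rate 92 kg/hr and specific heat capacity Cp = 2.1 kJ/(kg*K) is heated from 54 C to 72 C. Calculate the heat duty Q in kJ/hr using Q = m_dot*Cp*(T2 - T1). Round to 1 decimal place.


Q = m_dot * Cp * (T2 - T1)
Q = 92 * 2.1 * (72 - 54)
Q = 92 * 2.1 * 18
Q = 3477.6 kJ/hr


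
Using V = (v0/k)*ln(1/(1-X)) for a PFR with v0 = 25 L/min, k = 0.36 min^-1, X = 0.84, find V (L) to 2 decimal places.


V = (v0/k) * ln(1/(1-X))
V = (25/0.36) * ln(1/(1-0.84))
V = 69.444444 * ln(6.25)
V = 69.444444 * 1.832581
V = 127.26 L


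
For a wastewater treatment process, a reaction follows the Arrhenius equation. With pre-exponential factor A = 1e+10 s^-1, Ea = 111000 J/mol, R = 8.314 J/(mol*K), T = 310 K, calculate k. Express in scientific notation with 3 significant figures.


k = A * exp(-Ea/(R*T))
k = 1e+10 * exp(-111000 / (8.314 * 310))
k = 1e+10 * exp(-43.067659)
k = 1.98e-09


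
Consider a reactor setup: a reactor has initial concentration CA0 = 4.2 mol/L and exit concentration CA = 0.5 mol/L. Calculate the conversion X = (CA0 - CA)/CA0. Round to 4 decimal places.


X = (CA0 - CA) / CA0
X = (4.2 - 0.5) / 4.2
X = 3.7 / 4.2
X = 0.8810


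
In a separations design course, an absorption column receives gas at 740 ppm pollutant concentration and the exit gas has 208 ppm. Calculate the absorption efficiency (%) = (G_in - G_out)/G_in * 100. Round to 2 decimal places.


Efficiency = (G_in - G_out) / G_in * 100%
Efficiency = (740 - 208) / 740 * 100
Efficiency = 532 / 740 * 100
Efficiency = 71.89%


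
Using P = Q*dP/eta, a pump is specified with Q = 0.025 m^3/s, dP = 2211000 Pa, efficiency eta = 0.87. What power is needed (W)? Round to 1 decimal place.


P = Q * dP / eta
P = 0.025 * 2211000 / 0.87
P = 55275.0 / 0.87
P = 63534.5 W


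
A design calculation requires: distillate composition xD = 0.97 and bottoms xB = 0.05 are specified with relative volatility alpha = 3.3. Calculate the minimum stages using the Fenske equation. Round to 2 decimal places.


N_min = ln((xD*(1-xB))/(xB*(1-xD))) / ln(alpha)
Numerator inside ln: 0.9215 / 0.0015 = 614.333333
ln(614.333333) = 6.420538
ln(alpha) = ln(3.3) = 1.193922
N_min = 6.420538 / 1.193922 = 5.38


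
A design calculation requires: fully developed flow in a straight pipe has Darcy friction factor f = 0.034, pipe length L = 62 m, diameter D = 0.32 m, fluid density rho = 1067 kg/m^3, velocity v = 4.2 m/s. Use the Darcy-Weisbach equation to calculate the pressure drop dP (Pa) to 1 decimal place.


dP = f * (L/D) * (rho*v^2/2)
dP = 0.034 * (62/0.32) * (1067*4.2^2/2)
L/D = 193.75
rho*v^2/2 = 1067*17.64/2 = 9410.94
dP = 0.034 * 193.75 * 9410.94
dP = 61994.6 Pa


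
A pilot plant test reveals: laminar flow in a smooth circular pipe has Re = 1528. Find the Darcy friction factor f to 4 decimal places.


f = 64 / Re
f = 64 / 1528
f = 0.0419


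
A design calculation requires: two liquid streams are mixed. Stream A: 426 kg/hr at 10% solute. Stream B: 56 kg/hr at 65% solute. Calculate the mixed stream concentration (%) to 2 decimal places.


Mass balance on solute: F1*x1 + F2*x2 = F3*x3
F3 = F1 + F2 = 426 + 56 = 482 kg/hr
x3 = (F1*x1 + F2*x2)/F3
x3 = (426*0.1 + 56*0.65) / 482
x3 = 16.39%


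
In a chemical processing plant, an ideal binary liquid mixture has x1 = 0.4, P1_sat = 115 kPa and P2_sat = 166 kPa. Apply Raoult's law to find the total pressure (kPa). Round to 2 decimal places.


P = x1*P1_sat + x2*P2_sat
x2 = 1 - x1 = 1 - 0.4 = 0.6
P = 0.4*115 + 0.6*166
P = 46.0 + 99.6
P = 145.60 kPa


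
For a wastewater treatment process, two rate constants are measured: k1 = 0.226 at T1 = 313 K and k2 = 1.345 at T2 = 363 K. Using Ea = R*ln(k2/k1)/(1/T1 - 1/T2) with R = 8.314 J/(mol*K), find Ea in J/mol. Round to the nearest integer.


Ea = R * ln(k2/k1) / (1/T1 - 1/T2)
ln(k2/k1) = ln(1.345/0.226) = 1.7836143
1/T1 - 1/T2 = 1/313 - 1/363 = 0.000440067242
Ea = 8.314 * 1.7836143 / 0.000440067242
Ea = 33697 J/mol


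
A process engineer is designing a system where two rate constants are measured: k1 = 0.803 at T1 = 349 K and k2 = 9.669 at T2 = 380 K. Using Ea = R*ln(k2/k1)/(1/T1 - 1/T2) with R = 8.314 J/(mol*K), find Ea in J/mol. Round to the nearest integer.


Ea = R * ln(k2/k1) / (1/T1 - 1/T2)
ln(k2/k1) = ln(9.669/0.803) = 2.4883255
1/T1 - 1/T2 = 1/349 - 1/380 = 0.000233750566
Ea = 8.314 * 2.4883255 / 0.000233750566
Ea = 88504 J/mol


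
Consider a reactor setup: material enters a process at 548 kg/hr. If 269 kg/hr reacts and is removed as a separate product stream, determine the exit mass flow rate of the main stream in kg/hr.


Steady-state mass balance on the main outlet: F_out = F_in - F_removed
F_out = 548 - 269
F_out = 279 kg/hr


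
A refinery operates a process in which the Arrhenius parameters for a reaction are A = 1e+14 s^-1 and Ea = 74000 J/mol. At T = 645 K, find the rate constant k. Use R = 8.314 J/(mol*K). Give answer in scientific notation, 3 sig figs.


k = A * exp(-Ea/(R*T))
k = 1e+14 * exp(-74000 / (8.314 * 645))
k = 1e+14 * exp(-13.799457)
k = 1.02e+08


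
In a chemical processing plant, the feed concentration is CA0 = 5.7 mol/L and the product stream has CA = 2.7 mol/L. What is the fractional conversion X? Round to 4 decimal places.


X = (CA0 - CA) / CA0
X = (5.7 - 2.7) / 5.7
X = 3.0 / 5.7
X = 0.5263


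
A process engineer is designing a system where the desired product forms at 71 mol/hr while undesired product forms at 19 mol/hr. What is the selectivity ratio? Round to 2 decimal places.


S = desired product rate / undesired product rate
S = 71 / 19
S = 3.74


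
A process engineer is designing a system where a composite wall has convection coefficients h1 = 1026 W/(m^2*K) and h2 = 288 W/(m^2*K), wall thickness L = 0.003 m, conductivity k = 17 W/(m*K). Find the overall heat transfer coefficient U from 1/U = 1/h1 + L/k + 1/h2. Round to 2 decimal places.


1/U = 1/h1 + L/k + 1/h2
1/U = 1/1026 + 0.003/17 + 1/288
1/U = 0.0009746589 + 0.0001764706 + 0.0034722222
1/U = 0.0046233517
U = 216.29 W/(m^2*K)


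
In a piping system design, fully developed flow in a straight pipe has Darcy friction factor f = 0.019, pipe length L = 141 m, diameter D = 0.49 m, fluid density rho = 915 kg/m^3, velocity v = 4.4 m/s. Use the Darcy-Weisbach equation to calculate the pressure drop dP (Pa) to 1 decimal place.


dP = f * (L/D) * (rho*v^2/2)
dP = 0.019 * (141/0.49) * (915*4.4^2/2)
L/D = 287.75510204
rho*v^2/2 = 915*19.36/2 = 8857.2
dP = 0.019 * 287.75510204 * 8857.2
dP = 48425.4 Pa


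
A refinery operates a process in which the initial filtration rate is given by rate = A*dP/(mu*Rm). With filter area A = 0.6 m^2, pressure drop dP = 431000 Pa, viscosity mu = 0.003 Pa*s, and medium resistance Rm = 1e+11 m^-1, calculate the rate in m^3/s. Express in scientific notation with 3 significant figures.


rate = A * dP / (mu * Rm)
rate = 0.6 * 431000 / (0.003 * 1e+11)
rate = 258600.0 / 3.000e+08
rate = 8.62e-04 m^3/s


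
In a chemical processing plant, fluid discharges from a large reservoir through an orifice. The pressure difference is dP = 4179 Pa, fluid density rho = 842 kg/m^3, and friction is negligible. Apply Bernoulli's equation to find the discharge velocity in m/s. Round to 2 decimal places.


v = sqrt(2*dP/rho)
v = sqrt(2*4179/842)
v = sqrt(9.926366)
v = 3.15 m/s


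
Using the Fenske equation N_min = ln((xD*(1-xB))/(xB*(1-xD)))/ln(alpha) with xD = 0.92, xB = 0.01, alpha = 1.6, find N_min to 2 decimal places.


N_min = ln((xD*(1-xB))/(xB*(1-xD))) / ln(alpha)
Numerator inside ln: 0.9108 / 0.0008 = 1138.5
ln(1138.5) = 7.037467
ln(alpha) = ln(1.6) = 0.470004
N_min = 7.037467 / 0.470004 = 14.97


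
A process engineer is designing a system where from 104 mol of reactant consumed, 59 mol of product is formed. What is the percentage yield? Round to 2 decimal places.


Yield = (moles product / moles consumed) * 100%
Yield = (59 / 104) * 100
Yield = 0.5673 * 100
Yield = 56.73%


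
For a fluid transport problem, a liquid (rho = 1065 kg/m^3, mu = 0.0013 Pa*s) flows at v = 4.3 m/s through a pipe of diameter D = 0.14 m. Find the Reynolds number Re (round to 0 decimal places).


Re = rho * v * D / mu
Re = 1065 * 4.3 * 0.14 / 0.0013
Re = 641.13 / 0.0013
Re = 493177


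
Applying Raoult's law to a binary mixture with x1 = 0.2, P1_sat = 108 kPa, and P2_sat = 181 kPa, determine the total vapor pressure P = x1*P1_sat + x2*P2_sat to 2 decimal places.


P = x1*P1_sat + x2*P2_sat
x2 = 1 - x1 = 1 - 0.2 = 0.8
P = 0.2*108 + 0.8*181
P = 21.6 + 144.8
P = 166.40 kPa


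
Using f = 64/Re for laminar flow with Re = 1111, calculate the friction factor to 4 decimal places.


f = 64 / Re
f = 64 / 1111
f = 0.0576


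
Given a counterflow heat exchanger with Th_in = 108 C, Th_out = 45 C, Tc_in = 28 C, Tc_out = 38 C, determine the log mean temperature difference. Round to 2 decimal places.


dT1 = Th_in - Tc_out = 108 - 38 = 70
dT2 = Th_out - Tc_in = 45 - 28 = 17
LMTD = (dT1 - dT2) / ln(dT1/dT2)
LMTD = (70 - 17) / ln(70/17)
LMTD = 37.45 K


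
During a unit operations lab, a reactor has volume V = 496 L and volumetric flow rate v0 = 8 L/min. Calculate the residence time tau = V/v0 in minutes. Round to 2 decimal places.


tau = V / v0
tau = 496 / 8
tau = 62.00 min


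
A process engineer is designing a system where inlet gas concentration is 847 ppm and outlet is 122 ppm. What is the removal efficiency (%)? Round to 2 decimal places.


Efficiency = (G_in - G_out) / G_in * 100%
Efficiency = (847 - 122) / 847 * 100
Efficiency = 725 / 847 * 100
Efficiency = 85.60%


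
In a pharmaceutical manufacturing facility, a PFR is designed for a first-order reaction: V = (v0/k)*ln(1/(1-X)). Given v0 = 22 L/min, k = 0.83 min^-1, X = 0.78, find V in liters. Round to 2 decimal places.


V = (v0/k) * ln(1/(1-X))
V = (22/0.83) * ln(1/(1-0.78))
V = 26.506024 * ln(4.545455)
V = 26.506024 * 1.514128
V = 40.13 L


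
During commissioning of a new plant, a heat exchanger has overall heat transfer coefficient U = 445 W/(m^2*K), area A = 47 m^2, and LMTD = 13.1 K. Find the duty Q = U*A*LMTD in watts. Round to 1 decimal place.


Q = U * A * LMTD
Q = 445 * 47 * 13.1
Q = 273986.5 W


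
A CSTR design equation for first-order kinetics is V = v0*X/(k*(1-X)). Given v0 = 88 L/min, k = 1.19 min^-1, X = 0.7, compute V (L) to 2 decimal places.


V = v0 * X / (k * (1 - X))
V = 88 * 0.7 / (1.19 * (1 - 0.7))
V = 61.6 / (1.19 * 0.3)
V = 61.6 / 0.357
V = 172.55 L


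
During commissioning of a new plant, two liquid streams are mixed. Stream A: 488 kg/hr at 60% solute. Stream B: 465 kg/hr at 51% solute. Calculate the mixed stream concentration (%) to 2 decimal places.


Mass balance on solute: F1*x1 + F2*x2 = F3*x3
F3 = F1 + F2 = 488 + 465 = 953 kg/hr
x3 = (F1*x1 + F2*x2)/F3
x3 = (488*0.6 + 465*0.51) / 953
x3 = 55.61%


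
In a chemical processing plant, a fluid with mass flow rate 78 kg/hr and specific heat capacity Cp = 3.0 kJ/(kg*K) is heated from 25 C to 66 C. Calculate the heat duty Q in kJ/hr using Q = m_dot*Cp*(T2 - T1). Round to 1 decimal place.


Q = m_dot * Cp * (T2 - T1)
Q = 78 * 3.0 * (66 - 25)
Q = 78 * 3.0 * 41
Q = 9594.0 kJ/hr


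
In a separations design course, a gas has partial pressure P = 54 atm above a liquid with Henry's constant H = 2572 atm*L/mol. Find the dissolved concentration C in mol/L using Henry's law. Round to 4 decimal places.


C = P / H
C = 54 / 2572
C = 0.0210 mol/L


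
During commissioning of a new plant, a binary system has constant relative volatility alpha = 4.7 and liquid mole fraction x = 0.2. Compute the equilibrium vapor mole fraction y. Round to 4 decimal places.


y = alpha*x / (1 + (alpha-1)*x)
y = 4.7*0.2 / (1 + (4.7-1)*0.2)
y = 0.94 / (1 + 0.74)
y = 0.94 / 1.74
y = 0.5402


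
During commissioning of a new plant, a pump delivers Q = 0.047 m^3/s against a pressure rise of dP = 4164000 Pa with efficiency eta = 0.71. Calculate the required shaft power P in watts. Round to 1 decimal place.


P = Q * dP / eta
P = 0.047 * 4164000 / 0.71
P = 195708.0 / 0.71
P = 275645.1 W


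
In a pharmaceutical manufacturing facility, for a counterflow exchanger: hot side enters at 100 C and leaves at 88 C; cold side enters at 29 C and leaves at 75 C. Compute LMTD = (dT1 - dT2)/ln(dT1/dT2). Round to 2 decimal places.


dT1 = Th_in - Tc_out = 100 - 75 = 25
dT2 = Th_out - Tc_in = 88 - 29 = 59
LMTD = (dT1 - dT2) / ln(dT1/dT2)
LMTD = (25 - 59) / ln(25/59)
LMTD = 39.60 K


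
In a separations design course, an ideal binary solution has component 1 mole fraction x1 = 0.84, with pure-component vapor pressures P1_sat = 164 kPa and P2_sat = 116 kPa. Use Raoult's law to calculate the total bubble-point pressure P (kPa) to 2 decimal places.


P = x1*P1_sat + x2*P2_sat
x2 = 1 - x1 = 1 - 0.84 = 0.16
P = 0.84*164 + 0.16*116
P = 137.76 + 18.56
P = 156.32 kPa


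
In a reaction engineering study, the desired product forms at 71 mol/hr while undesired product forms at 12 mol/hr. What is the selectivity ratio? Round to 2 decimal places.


S = desired product rate / undesired product rate
S = 71 / 12
S = 5.92


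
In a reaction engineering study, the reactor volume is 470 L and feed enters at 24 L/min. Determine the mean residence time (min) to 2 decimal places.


tau = V / v0
tau = 470 / 24
tau = 19.58 min


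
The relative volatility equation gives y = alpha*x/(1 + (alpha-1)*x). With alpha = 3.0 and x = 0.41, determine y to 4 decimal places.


y = alpha*x / (1 + (alpha-1)*x)
y = 3.0*0.41 / (1 + (3.0-1)*0.41)
y = 1.23 / (1 + 0.82)
y = 1.23 / 1.82
y = 0.6758


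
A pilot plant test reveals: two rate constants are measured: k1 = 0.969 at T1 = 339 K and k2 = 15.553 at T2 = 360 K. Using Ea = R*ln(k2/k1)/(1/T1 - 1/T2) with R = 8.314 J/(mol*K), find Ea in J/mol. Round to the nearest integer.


Ea = R * ln(k2/k1) / (1/T1 - 1/T2)
ln(k2/k1) = ln(15.553/0.969) = 2.7757442
1/T1 - 1/T2 = 1/339 - 1/360 = 0.00017207473
Ea = 8.314 * 2.7757442 / 0.00017207473
Ea = 134113 J/mol


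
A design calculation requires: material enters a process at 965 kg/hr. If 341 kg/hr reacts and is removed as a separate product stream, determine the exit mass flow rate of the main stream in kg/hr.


Steady-state mass balance on the main outlet: F_out = F_in - F_removed
F_out = 965 - 341
F_out = 624 kg/hr


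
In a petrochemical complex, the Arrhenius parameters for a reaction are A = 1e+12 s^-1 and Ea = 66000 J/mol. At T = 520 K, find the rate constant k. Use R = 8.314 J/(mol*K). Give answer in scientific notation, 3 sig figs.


k = A * exp(-Ea/(R*T))
k = 1e+12 * exp(-66000 / (8.314 * 520))
k = 1e+12 * exp(-15.266187)
k = 2.34e+05


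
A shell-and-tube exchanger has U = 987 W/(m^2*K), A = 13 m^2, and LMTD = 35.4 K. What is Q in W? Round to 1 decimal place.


Q = U * A * LMTD
Q = 987 * 13 * 35.4
Q = 454217.4 W


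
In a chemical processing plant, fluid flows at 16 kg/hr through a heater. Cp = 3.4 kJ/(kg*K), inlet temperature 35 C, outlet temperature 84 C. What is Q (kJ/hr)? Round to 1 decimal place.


Q = m_dot * Cp * (T2 - T1)
Q = 16 * 3.4 * (84 - 35)
Q = 16 * 3.4 * 49
Q = 2665.6 kJ/hr


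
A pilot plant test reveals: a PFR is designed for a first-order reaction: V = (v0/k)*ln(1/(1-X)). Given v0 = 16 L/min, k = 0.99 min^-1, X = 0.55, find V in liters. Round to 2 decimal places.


V = (v0/k) * ln(1/(1-X))
V = (16/0.99) * ln(1/(1-0.55))
V = 16.161616 * ln(2.222222)
V = 16.161616 * 0.798508
V = 12.91 L


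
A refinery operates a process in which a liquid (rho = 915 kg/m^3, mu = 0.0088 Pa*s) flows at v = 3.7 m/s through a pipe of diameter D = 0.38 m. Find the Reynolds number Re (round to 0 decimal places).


Re = rho * v * D / mu
Re = 915 * 3.7 * 0.38 / 0.0088
Re = 1286.49 / 0.0088
Re = 146192


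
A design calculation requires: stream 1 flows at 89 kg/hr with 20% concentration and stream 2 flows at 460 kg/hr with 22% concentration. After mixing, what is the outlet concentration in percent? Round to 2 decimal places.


Mass balance on solute: F1*x1 + F2*x2 = F3*x3
F3 = F1 + F2 = 89 + 460 = 549 kg/hr
x3 = (F1*x1 + F2*x2)/F3
x3 = (89*0.2 + 460*0.22) / 549
x3 = 21.68%


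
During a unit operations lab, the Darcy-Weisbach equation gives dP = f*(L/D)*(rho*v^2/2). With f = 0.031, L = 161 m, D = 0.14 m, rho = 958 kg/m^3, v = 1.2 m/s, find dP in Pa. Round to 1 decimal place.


dP = f * (L/D) * (rho*v^2/2)
dP = 0.031 * (161/0.14) * (958*1.2^2/2)
L/D = 1150.0
rho*v^2/2 = 958*1.44/2 = 689.76
dP = 0.031 * 1150.0 * 689.76
dP = 24589.9 Pa


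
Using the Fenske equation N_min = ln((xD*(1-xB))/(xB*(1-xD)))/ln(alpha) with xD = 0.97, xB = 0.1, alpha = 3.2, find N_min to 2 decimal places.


N_min = ln((xD*(1-xB))/(xB*(1-xD))) / ln(alpha)
Numerator inside ln: 0.873 / 0.003 = 291.0
ln(291.0) = 5.673323
ln(alpha) = ln(3.2) = 1.163151
N_min = 5.673323 / 1.163151 = 4.88


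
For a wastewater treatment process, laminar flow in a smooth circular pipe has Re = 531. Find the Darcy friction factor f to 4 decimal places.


f = 64 / Re
f = 64 / 531
f = 0.1205


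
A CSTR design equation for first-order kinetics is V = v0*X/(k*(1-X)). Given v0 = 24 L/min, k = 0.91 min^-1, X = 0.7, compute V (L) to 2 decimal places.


V = v0 * X / (k * (1 - X))
V = 24 * 0.7 / (0.91 * (1 - 0.7))
V = 16.8 / (0.91 * 0.3)
V = 16.8 / 0.273
V = 61.54 L


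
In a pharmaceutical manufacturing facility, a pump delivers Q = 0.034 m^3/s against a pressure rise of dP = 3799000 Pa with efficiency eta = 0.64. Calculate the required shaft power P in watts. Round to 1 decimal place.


P = Q * dP / eta
P = 0.034 * 3799000 / 0.64
P = 129166.0 / 0.64
P = 201821.9 W


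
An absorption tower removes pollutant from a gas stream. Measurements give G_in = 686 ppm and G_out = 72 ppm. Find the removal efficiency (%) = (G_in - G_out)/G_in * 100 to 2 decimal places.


Efficiency = (G_in - G_out) / G_in * 100%
Efficiency = (686 - 72) / 686 * 100
Efficiency = 614 / 686 * 100
Efficiency = 89.50%


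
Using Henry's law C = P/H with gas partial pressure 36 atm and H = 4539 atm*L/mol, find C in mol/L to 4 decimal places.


C = P / H
C = 36 / 4539
C = 0.0079 mol/L


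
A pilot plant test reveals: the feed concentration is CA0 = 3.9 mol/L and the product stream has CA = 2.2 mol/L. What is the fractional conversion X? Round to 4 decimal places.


X = (CA0 - CA) / CA0
X = (3.9 - 2.2) / 3.9
X = 1.7 / 3.9
X = 0.4359


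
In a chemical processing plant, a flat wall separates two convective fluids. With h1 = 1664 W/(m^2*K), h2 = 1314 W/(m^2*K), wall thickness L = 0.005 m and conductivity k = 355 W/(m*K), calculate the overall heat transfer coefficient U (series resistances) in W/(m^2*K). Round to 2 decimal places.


1/U = 1/h1 + L/k + 1/h2
1/U = 1/1664 + 0.005/355 + 1/1314
1/U = 0.0006009615 + 1.40845e-05 + 0.000761035
1/U = 0.001376081
U = 726.70 W/(m^2*K)


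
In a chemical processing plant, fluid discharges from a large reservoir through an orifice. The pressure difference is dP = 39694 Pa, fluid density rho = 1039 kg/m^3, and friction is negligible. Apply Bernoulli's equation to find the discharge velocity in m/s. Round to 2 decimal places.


v = sqrt(2*dP/rho)
v = sqrt(2*39694/1039)
v = sqrt(76.408085)
v = 8.74 m/s


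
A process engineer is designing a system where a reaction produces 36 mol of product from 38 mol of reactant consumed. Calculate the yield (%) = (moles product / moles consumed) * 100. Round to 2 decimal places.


Yield = (moles product / moles consumed) * 100%
Yield = (36 / 38) * 100
Yield = 0.9474 * 100
Yield = 94.74%


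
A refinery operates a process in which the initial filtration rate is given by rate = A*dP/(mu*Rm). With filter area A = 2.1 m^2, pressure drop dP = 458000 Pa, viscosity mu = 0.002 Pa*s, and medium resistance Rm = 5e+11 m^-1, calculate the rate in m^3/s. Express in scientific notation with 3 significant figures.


rate = A * dP / (mu * Rm)
rate = 2.1 * 458000 / (0.002 * 5e+11)
rate = 961800.0 / 1.000e+09
rate = 9.62e-04 m^3/s


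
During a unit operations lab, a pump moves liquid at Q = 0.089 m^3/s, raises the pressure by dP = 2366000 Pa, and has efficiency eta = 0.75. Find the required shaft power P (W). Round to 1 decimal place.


P = Q * dP / eta
P = 0.089 * 2366000 / 0.75
P = 210574.0 / 0.75
P = 280765.3 W


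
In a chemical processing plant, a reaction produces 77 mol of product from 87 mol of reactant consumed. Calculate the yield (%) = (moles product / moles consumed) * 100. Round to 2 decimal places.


Yield = (moles product / moles consumed) * 100%
Yield = (77 / 87) * 100
Yield = 0.8851 * 100
Yield = 88.51%


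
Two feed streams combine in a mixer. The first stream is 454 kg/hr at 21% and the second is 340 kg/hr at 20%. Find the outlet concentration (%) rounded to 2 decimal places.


Mass balance on solute: F1*x1 + F2*x2 = F3*x3
F3 = F1 + F2 = 454 + 340 = 794 kg/hr
x3 = (F1*x1 + F2*x2)/F3
x3 = (454*0.21 + 340*0.2) / 794
x3 = 20.57%


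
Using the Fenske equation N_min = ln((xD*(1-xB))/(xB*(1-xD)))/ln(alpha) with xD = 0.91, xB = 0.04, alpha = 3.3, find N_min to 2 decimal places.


N_min = ln((xD*(1-xB))/(xB*(1-xD))) / ln(alpha)
Numerator inside ln: 0.8736 / 0.0036 = 242.666667
ln(242.666667) = 5.491689
ln(alpha) = ln(3.3) = 1.193922
N_min = 5.491689 / 1.193922 = 4.60


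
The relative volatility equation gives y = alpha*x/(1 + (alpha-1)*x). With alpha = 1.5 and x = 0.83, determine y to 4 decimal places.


y = alpha*x / (1 + (alpha-1)*x)
y = 1.5*0.83 / (1 + (1.5-1)*0.83)
y = 1.245 / (1 + 0.415)
y = 1.245 / 1.415
y = 0.8799
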